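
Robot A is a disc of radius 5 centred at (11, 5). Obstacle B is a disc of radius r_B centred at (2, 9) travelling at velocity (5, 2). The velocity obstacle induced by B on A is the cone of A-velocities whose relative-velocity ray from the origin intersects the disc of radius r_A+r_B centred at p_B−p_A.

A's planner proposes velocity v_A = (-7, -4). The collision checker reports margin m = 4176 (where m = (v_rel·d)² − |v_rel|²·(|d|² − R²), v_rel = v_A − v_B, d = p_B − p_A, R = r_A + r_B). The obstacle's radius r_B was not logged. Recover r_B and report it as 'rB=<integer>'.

m = 4176
d = (-9, 4);  v_rel = (-12, -6),  |v_rel|² = 180
v_rel×d = (-12)·(4) − (-6)·(-9) = -102
since m = R²·180 − (-102)²:  R² = (10404 + 4176) / 180 = 81
R = √81 = 9  ⇒  r_B = 9 − 5 = 4

rB=4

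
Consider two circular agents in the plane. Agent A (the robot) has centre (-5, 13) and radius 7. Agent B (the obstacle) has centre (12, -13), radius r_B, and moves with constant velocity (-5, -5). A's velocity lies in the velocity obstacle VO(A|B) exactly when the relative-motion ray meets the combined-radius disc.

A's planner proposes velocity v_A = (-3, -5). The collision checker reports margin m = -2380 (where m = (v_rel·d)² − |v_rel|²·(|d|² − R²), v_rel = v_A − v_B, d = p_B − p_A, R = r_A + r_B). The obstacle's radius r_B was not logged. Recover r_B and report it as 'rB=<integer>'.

m = -2380
d = (17, -26);  v_rel = (2, 0),  |v_rel|² = 4
v_rel×d = (2)·(-26) − (0)·(17) = -52
since m = R²·4 − (-52)²:  R² = (2704 + -2380) / 4 = 81
R = √81 = 9  ⇒  r_B = 9 − 7 = 2

rB=2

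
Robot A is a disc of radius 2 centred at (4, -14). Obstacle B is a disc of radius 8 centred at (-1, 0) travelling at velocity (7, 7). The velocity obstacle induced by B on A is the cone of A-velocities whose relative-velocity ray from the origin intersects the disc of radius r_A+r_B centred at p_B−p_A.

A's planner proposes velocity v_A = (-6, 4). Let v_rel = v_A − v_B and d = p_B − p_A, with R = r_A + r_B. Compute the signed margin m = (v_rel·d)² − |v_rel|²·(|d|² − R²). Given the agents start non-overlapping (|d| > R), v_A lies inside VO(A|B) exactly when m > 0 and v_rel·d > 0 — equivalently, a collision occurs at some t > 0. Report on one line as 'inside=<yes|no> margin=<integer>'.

d = (-5, 14),  |d|² = 221;  R = 2+8 = 10,  c = 221−10² = 121
v_rel = (-13, -3),  |v_rel|² = 178;  v_rel·d = (-13)·(-5) + (-3)·(14) = 23
178·t² − 46·t + 121 = 0  ⇒  m = 23² − 178·121 = -21009
m = -21009 < 0,  v_rel·d = 23 > 0  ⇒  outside

inside=no margin=-21009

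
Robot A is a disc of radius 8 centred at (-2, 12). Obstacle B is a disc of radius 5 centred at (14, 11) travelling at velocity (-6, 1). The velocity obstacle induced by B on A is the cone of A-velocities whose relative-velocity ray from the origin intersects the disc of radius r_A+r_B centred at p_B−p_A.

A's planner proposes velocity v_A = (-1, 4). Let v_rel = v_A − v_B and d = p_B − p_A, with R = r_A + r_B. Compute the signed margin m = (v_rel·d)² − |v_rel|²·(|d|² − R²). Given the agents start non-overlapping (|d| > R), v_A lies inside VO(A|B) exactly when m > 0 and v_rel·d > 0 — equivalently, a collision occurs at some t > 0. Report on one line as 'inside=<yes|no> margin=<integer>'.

d = (16, -1),  |d|² = 257;  R = 8+5 = 13,  c = 257−13² = 88
v_rel = (5, 3),  |v_rel|² = 34;  v_rel·d = (5)·(16) + (3)·(-1) = 77
34·t² − 154·t + 88 = 0  ⇒  m = 77² − 34·88 = 2937
m = 2937 > 0,  v_rel·d = 77 > 0  ⇒  inside

inside=yes margin=2937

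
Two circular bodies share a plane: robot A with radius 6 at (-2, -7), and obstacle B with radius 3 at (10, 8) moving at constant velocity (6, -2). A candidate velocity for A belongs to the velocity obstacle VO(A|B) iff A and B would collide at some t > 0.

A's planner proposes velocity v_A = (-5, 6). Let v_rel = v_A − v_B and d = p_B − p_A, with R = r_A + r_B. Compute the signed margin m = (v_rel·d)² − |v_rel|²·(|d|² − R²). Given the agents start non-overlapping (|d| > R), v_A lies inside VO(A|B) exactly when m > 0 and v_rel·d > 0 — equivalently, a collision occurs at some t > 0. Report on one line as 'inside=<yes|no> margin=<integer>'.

d = (12, 15),  |d|² = 369;  R = 6+3 = 9,  c = 369−9² = 288
v_rel = (-11, 8),  |v_rel|² = 185;  v_rel·d = (-11)·(12) + (8)·(15) = -12
185·t² + 24·t + 288 = 0  ⇒  m = (-12)² − 185·288 = -53136
m = -53136 < 0,  v_rel·d = -12 < 0  ⇒  outside

inside=no margin=-53136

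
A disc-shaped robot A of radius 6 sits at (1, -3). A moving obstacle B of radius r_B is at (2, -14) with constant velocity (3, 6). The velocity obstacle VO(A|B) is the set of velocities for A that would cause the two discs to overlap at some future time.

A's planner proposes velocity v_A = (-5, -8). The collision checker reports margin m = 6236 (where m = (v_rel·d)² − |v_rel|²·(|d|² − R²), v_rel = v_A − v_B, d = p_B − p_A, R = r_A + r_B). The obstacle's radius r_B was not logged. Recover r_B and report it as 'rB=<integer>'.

m = 6236
d = (1, -11);  v_rel = (-8, -14),  |v_rel|² = 260
v_rel×d = (-8)·(-11) − (-14)·(1) = 102
since m = R²·260 − 102²:  R² = (10404 + 6236) / 260 = 64
R = √64 = 8  ⇒  r_B = 8 − 6 = 2

rB=2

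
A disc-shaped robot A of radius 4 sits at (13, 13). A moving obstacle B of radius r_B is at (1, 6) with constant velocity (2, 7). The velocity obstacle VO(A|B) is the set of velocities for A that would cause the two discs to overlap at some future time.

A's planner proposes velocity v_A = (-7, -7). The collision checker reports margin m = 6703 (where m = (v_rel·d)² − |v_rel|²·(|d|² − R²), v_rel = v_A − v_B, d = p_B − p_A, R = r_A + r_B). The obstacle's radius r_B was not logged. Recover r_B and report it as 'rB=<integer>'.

m = 6703
d = (-12, -7);  v_rel = (-9, -14),  |v_rel|² = 277
v_rel×d = (-9)·(-7) − (-14)·(-12) = -105
since m = R²·277 − (-105)²:  R² = (11025 + 6703) / 277 = 64
R = √64 = 8  ⇒  r_B = 8 − 4 = 4

rB=4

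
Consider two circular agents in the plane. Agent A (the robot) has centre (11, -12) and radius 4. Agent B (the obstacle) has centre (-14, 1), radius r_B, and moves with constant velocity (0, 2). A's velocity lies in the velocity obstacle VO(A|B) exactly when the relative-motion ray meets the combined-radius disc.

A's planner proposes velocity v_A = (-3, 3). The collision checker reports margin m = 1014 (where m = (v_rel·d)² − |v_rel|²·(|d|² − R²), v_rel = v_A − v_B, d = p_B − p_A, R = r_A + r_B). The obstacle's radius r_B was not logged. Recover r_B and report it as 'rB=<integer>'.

m = 1014
d = (-25, 13);  v_rel = (-3, 1),  |v_rel|² = 10
v_rel×d = (-3)·(13) − (1)·(-25) = -14
since m = R²·10 − (-14)²:  R² = (196 + 1014) / 10 = 121
R = √121 = 11  ⇒  r_B = 11 − 4 = 7

rB=7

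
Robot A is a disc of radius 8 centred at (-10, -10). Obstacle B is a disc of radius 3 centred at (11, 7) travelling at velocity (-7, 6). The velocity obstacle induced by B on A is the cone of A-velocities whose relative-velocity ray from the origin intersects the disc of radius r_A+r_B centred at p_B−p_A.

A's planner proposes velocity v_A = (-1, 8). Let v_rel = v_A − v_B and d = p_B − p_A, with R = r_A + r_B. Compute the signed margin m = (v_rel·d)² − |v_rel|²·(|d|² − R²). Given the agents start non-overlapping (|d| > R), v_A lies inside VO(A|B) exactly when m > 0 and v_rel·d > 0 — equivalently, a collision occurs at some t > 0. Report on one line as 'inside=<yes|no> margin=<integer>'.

d = (21, 17),  |d|² = 730;  R = 8+3 = 11,  c = 730−11² = 609
v_rel = (6, 2),  |v_rel|² = 40;  v_rel·d = (6)·(21) + (2)·(17) = 160
40·t² − 320·t + 609 = 0  ⇒  m = 160² − 40·609 = 1240
m = 1240 > 0,  v_rel·d = 160 > 0  ⇒  inside

inside=yes margin=1240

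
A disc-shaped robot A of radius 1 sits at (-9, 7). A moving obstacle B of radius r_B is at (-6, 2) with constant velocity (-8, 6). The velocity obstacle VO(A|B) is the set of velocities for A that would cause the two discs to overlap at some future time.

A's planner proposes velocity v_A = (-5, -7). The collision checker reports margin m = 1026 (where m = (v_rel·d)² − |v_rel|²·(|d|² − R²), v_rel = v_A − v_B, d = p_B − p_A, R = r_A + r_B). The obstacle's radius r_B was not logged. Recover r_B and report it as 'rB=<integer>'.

m = 1026
d = (3, -5);  v_rel = (3, -13),  |v_rel|² = 178
v_rel×d = (3)·(-5) − (-13)·(3) = 24
since m = R²·178 − 24²:  R² = (576 + 1026) / 178 = 9
R = √9 = 3  ⇒  r_B = 3 − 1 = 2

rB=2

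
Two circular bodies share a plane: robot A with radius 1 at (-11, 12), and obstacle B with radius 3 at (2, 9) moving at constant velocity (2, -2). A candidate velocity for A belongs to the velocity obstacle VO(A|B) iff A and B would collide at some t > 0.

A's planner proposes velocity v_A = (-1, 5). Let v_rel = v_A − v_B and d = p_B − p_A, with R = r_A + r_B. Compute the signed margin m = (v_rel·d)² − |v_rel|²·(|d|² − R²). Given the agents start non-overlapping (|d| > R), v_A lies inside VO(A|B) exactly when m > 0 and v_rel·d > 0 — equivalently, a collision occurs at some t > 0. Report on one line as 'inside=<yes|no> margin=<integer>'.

d = (13, -3),  |d|² = 178;  R = 1+3 = 4,  c = 178−4² = 162
v_rel = (-3, 7),  |v_rel|² = 58;  v_rel·d = (-3)·(13) + (7)·(-3) = -60
58·t² + 120·t + 162 = 0  ⇒  m = (-60)² − 58·162 = -5796
m = -5796 < 0,  v_rel·d = -60 < 0  ⇒  outside

inside=no margin=-5796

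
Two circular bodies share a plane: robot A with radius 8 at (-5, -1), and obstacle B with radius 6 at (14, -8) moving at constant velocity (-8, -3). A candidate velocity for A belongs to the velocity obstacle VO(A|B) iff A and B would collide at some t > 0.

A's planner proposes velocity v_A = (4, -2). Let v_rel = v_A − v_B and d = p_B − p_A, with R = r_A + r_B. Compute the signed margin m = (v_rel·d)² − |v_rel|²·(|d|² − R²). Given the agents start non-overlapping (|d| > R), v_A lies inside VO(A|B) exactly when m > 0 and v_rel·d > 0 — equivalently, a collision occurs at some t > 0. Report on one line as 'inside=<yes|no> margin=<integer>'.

d = (19, -7),  |d|² = 410;  R = 8+6 = 14,  c = 410−14² = 214
v_rel = (12, 1),  |v_rel|² = 145;  v_rel·d = (12)·(19) + (1)·(-7) = 221
145·t² − 442·t + 214 = 0  ⇒  m = 221² − 145·214 = 17811
m = 17811 > 0,  v_rel·d = 221 > 0  ⇒  inside

inside=yes margin=17811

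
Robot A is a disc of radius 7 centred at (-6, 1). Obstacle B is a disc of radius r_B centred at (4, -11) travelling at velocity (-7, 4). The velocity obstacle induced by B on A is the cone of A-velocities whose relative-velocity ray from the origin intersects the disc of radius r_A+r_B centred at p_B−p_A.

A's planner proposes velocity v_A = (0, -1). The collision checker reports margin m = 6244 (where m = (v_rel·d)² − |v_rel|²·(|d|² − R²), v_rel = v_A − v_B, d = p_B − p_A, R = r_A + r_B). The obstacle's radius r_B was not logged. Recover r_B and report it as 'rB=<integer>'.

m = 6244
d = (10, -12);  v_rel = (7, -5),  |v_rel|² = 74
v_rel×d = (7)·(-12) − (-5)·(10) = -34
since m = R²·74 − (-34)²:  R² = (1156 + 6244) / 74 = 100
R = √100 = 10  ⇒  r_B = 10 − 7 = 3

rB=3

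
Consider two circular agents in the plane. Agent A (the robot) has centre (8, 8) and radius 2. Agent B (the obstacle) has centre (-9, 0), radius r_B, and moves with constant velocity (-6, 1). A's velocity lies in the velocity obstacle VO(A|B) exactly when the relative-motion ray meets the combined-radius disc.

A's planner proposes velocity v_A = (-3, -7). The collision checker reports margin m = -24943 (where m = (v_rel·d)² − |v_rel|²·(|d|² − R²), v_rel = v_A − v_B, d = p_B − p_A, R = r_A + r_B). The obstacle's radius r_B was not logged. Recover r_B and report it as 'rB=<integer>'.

m = -24943
d = (-17, -8);  v_rel = (3, -8),  |v_rel|² = 73
v_rel×d = (3)·(-8) − (-8)·(-17) = -160
since m = R²·73 − (-160)²:  R² = (25600 + -24943) / 73 = 9
R = √9 = 3  ⇒  r_B = 3 − 2 = 1

rB=1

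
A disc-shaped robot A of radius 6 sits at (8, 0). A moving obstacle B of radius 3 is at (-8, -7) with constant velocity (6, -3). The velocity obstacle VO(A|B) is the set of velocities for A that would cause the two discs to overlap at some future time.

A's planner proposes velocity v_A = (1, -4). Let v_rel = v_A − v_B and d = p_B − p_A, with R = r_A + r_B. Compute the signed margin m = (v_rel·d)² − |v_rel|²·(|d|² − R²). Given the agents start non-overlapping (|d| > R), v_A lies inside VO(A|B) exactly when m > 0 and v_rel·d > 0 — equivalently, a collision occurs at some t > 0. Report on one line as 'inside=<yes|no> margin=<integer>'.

d = (-16, -7),  |d|² = 305;  R = 6+3 = 9,  c = 305−9² = 224
v_rel = (-5, -1),  |v_rel|² = 26;  v_rel·d = (-5)·(-16) + (-1)·(-7) = 87
26·t² − 174·t + 224 = 0  ⇒  m = 87² − 26·224 = 1745
m = 1745 > 0,  v_rel·d = 87 > 0  ⇒  inside

inside=yes margin=1745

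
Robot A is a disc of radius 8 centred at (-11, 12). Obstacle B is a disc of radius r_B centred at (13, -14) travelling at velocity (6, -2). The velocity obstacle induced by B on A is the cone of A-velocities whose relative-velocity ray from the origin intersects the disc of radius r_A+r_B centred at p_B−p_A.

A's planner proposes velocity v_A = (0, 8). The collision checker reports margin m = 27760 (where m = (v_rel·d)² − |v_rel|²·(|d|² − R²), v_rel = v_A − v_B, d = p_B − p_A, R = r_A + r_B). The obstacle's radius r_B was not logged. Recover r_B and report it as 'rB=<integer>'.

m = 27760
d = (24, -26);  v_rel = (-6, 10),  |v_rel|² = 136
v_rel×d = (-6)·(-26) − (10)·(24) = -84
since m = R²·136 − (-84)²:  R² = (7056 + 27760) / 136 = 256
R = √256 = 16  ⇒  r_B = 16 − 8 = 8

rB=8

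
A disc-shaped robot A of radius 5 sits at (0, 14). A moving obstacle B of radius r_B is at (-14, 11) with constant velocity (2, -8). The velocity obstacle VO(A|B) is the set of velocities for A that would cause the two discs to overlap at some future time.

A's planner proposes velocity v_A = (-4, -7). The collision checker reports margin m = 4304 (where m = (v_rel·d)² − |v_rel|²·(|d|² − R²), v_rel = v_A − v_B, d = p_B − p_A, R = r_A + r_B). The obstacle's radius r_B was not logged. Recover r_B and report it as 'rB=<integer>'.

m = 4304
d = (-14, -3);  v_rel = (-6, 1),  |v_rel|² = 37
v_rel×d = (-6)·(-3) − (1)·(-14) = 32
since m = R²·37 − 32²:  R² = (1024 + 4304) / 37 = 144
R = √144 = 12  ⇒  r_B = 12 − 5 = 7

rB=7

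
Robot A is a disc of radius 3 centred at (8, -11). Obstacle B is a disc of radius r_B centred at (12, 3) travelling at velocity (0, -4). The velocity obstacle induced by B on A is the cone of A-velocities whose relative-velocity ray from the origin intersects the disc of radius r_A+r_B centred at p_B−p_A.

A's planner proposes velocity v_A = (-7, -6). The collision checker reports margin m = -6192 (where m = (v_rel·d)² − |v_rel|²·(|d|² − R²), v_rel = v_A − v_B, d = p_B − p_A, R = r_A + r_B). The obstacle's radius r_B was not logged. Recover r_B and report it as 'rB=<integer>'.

m = -6192
d = (4, 14);  v_rel = (-7, -2),  |v_rel|² = 53
v_rel×d = (-7)·(14) − (-2)·(4) = -90
since m = R²·53 − (-90)²:  R² = (8100 + -6192) / 53 = 36
R = √36 = 6  ⇒  r_B = 6 − 3 = 3

rB=3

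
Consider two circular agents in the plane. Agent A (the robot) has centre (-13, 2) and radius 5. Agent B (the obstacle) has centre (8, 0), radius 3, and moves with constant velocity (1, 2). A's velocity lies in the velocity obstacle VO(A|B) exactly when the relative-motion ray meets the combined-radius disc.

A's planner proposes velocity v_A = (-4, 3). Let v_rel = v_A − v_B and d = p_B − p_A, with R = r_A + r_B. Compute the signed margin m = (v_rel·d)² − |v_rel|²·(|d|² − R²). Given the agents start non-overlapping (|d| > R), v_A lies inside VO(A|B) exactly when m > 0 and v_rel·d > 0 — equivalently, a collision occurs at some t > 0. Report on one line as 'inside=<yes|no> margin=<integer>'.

d = (21, -2),  |d|² = 445;  R = 5+3 = 8,  c = 445−8² = 381
v_rel = (-5, 1),  |v_rel|² = 26;  v_rel·d = (-5)·(21) + (1)·(-2) = -107
26·t² + 214·t + 381 = 0  ⇒  m = (-107)² − 26·381 = 1543
m = 1543 > 0,  v_rel·d = -107 < 0  ⇒  outside

inside=no margin=1543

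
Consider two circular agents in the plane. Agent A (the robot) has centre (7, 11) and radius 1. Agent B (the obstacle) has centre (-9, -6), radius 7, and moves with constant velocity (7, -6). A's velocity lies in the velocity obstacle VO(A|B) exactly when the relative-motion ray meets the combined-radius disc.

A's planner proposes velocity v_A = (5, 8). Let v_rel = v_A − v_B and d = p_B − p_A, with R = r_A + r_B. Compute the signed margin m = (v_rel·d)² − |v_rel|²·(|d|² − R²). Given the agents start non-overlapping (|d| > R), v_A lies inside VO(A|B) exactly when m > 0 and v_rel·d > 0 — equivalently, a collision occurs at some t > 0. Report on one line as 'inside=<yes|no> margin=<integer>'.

d = (-16, -17),  |d|² = 545;  R = 1+7 = 8,  c = 545−8² = 481
v_rel = (-2, 14),  |v_rel|² = 200;  v_rel·d = (-2)·(-16) + (14)·(-17) = -206
200·t² + 412·t + 481 = 0  ⇒  m = (-206)² − 200·481 = -53764
m = -53764 < 0,  v_rel·d = -206 < 0  ⇒  outside

inside=no margin=-53764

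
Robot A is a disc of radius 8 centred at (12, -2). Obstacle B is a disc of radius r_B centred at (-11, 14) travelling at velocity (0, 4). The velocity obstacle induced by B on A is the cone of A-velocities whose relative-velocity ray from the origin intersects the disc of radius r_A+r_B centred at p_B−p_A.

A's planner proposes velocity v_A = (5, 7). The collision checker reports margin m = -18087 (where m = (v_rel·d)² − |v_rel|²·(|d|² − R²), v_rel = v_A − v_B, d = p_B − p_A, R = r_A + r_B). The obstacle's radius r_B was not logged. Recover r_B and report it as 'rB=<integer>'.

m = -18087
d = (-23, 16);  v_rel = (5, 3),  |v_rel|² = 34
v_rel×d = (5)·(16) − (3)·(-23) = 149
since m = R²·34 − 149²:  R² = (22201 + -18087) / 34 = 121
R = √121 = 11  ⇒  r_B = 11 − 8 = 3

rB=3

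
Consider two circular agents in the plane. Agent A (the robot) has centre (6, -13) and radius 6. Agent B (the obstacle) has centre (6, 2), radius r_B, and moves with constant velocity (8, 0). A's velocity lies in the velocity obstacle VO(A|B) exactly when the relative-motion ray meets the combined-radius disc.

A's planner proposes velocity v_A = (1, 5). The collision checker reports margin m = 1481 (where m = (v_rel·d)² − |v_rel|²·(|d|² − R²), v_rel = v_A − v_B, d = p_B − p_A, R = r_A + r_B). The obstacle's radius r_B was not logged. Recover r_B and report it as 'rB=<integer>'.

m = 1481
d = (0, 15);  v_rel = (-7, 5),  |v_rel|² = 74
v_rel×d = (-7)·(15) − (5)·(0) = -105
since m = R²·74 − (-105)²:  R² = (11025 + 1481) / 74 = 169
R = √169 = 13  ⇒  r_B = 13 − 6 = 7

rB=7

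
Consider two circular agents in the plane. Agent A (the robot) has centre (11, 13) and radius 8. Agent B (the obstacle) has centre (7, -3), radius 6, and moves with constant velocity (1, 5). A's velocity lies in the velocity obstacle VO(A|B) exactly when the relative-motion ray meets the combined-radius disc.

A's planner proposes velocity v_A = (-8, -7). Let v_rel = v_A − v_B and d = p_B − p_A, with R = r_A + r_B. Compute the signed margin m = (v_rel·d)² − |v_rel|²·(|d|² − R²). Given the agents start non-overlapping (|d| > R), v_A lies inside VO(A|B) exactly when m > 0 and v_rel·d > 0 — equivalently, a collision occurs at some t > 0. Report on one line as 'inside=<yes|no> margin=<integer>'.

d = (-4, -16),  |d|² = 272;  R = 8+6 = 14,  c = 272−14² = 76
v_rel = (-9, -12),  |v_rel|² = 225;  v_rel·d = (-9)·(-4) + (-12)·(-16) = 228
225·t² − 456·t + 76 = 0  ⇒  m = 228² − 225·76 = 34884
m = 34884 > 0,  v_rel·d = 228 > 0  ⇒  inside

inside=yes margin=34884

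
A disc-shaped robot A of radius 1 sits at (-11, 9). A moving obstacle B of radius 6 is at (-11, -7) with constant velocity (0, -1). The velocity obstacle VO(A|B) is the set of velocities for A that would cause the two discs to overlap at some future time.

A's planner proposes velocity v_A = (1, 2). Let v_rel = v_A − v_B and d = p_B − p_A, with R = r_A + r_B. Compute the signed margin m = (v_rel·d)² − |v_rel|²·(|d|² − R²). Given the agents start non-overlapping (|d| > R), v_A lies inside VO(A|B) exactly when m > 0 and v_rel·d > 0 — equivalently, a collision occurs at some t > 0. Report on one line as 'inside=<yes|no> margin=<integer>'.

d = (0, -16),  |d|² = 256;  R = 1+6 = 7,  c = 256−7² = 207
v_rel = (1, 3),  |v_rel|² = 10;  v_rel·d = (1)·(0) + (3)·(-16) = -48
10·t² + 96·t + 207 = 0  ⇒  m = (-48)² − 10·207 = 234
m = 234 > 0,  v_rel·d = -48 < 0  ⇒  outside

inside=no margin=234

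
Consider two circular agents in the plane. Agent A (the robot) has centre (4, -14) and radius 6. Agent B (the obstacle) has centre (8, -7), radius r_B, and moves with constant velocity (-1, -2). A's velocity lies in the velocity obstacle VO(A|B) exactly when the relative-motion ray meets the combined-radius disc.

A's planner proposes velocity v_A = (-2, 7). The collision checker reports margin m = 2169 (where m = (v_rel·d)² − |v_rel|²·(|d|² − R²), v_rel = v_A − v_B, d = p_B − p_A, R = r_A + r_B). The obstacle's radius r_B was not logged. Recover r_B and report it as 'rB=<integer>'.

m = 2169
d = (4, 7);  v_rel = (-1, 9),  |v_rel|² = 82
v_rel×d = (-1)·(7) − (9)·(4) = -43
since m = R²·82 − (-43)²:  R² = (1849 + 2169) / 82 = 49
R = √49 = 7  ⇒  r_B = 7 − 6 = 1

rB=1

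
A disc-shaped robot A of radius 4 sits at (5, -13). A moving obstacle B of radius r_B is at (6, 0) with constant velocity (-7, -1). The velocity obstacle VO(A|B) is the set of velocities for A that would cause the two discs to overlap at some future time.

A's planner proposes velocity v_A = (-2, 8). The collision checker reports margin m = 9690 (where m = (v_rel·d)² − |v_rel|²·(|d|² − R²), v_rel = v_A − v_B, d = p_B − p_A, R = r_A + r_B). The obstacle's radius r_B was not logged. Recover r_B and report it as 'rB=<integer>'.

m = 9690
d = (1, 13);  v_rel = (5, 9),  |v_rel|² = 106
v_rel×d = (5)·(13) − (9)·(1) = 56
since m = R²·106 − 56²:  R² = (3136 + 9690) / 106 = 121
R = √121 = 11  ⇒  r_B = 11 − 4 = 7

rB=7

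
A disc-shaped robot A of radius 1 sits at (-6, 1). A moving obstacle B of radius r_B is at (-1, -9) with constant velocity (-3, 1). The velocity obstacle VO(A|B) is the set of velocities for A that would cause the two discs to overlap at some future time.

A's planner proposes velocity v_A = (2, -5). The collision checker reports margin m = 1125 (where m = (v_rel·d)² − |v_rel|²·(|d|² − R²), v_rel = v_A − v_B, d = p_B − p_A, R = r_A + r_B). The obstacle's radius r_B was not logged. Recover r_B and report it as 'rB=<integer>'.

m = 1125
d = (5, -10);  v_rel = (5, -6),  |v_rel|² = 61
v_rel×d = (5)·(-10) − (-6)·(5) = -20
since m = R²·61 − (-20)²:  R² = (400 + 1125) / 61 = 25
R = √25 = 5  ⇒  r_B = 5 − 1 = 4

rB=4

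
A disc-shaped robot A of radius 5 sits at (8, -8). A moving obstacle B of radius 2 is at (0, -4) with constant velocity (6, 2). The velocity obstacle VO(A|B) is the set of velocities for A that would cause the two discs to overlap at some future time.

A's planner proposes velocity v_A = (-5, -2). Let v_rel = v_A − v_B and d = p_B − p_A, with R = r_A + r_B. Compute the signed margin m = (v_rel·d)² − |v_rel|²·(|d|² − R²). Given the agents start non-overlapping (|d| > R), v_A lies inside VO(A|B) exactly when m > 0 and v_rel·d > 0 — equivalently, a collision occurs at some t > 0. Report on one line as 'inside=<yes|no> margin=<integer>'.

d = (-8, 4),  |d|² = 80;  R = 5+2 = 7,  c = 80−7² = 31
v_rel = (-11, -4),  |v_rel|² = 137;  v_rel·d = (-11)·(-8) + (-4)·(4) = 72
137·t² − 144·t + 31 = 0  ⇒  m = 72² − 137·31 = 937
m = 937 > 0,  v_rel·d = 72 > 0  ⇒  inside

inside=yes margin=937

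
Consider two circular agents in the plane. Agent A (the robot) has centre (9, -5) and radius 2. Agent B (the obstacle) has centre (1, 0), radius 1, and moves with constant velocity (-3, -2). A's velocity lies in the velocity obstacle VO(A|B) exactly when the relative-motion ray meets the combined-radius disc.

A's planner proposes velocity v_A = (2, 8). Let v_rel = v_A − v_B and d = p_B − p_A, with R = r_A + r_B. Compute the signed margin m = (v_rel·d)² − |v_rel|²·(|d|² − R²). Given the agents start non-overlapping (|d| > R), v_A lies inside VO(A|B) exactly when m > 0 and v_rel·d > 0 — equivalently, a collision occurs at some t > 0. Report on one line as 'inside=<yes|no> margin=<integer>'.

d = (-8, 5),  |d|² = 89;  R = 2+1 = 3,  c = 89−3² = 80
v_rel = (5, 10),  |v_rel|² = 125;  v_rel·d = (5)·(-8) + (10)·(5) = 10
125·t² − 20·t + 80 = 0  ⇒  m = 10² − 125·80 = -9900
m = -9900 < 0,  v_rel·d = 10 > 0  ⇒  outside

inside=no margin=-9900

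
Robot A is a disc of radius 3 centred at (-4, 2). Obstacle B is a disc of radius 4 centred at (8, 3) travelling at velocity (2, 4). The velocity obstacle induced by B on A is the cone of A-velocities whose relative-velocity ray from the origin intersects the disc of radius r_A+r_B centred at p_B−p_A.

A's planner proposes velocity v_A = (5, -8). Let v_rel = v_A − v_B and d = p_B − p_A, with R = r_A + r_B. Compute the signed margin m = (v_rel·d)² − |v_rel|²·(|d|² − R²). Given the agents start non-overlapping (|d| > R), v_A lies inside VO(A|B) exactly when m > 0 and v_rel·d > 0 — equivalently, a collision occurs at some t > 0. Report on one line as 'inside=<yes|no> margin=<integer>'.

d = (12, 1),  |d|² = 145;  R = 3+4 = 7,  c = 145−7² = 96
v_rel = (3, -12),  |v_rel|² = 153;  v_rel·d = (3)·(12) + (-12)·(1) = 24
153·t² − 48·t + 96 = 0  ⇒  m = 24² − 153·96 = -14112
m = -14112 < 0,  v_rel·d = 24 > 0  ⇒  outside

inside=no margin=-14112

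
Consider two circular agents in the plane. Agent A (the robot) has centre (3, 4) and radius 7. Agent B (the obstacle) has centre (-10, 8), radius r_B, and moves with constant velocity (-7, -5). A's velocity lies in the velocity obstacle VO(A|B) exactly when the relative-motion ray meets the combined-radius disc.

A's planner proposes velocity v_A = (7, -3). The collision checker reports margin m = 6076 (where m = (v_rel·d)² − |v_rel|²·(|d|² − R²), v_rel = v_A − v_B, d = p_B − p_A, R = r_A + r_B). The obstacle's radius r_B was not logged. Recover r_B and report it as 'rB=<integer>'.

m = 6076
d = (-13, 4);  v_rel = (14, 2),  |v_rel|² = 200
v_rel×d = (14)·(4) − (2)·(-13) = 82
since m = R²·200 − 82²:  R² = (6724 + 6076) / 200 = 64
R = √64 = 8  ⇒  r_B = 8 − 7 = 1

rB=1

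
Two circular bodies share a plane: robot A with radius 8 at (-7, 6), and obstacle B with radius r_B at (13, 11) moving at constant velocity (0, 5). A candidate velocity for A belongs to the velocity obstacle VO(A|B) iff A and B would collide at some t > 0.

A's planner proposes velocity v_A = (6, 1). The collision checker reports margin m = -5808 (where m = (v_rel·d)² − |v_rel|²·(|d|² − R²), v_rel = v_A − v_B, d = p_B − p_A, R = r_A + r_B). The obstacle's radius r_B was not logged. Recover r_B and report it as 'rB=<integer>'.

m = -5808
d = (20, 5);  v_rel = (6, -4),  |v_rel|² = 52
v_rel×d = (6)·(5) − (-4)·(20) = 110
since m = R²·52 − 110²:  R² = (12100 + -5808) / 52 = 121
R = √121 = 11  ⇒  r_B = 11 − 8 = 3

rB=3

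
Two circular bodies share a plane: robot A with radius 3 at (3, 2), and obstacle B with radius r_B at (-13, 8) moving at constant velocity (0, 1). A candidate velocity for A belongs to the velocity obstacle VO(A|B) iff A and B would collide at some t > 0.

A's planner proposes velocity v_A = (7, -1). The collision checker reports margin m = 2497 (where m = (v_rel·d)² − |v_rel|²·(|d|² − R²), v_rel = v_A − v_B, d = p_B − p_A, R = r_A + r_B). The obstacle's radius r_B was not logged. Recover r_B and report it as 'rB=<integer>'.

m = 2497
d = (-16, 6);  v_rel = (7, -2),  |v_rel|² = 53
v_rel×d = (7)·(6) − (-2)·(-16) = 10
since m = R²·53 − 10²:  R² = (100 + 2497) / 53 = 49
R = √49 = 7  ⇒  r_B = 7 − 3 = 4

rB=4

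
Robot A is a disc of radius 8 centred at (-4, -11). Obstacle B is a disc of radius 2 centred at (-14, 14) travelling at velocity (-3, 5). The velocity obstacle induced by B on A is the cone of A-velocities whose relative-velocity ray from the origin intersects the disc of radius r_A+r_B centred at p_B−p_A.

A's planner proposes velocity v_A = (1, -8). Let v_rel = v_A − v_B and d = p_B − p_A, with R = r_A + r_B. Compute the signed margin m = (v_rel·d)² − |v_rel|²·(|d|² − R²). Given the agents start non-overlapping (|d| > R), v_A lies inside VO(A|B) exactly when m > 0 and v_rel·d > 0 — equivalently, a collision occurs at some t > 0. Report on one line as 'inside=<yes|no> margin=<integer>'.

d = (-10, 25),  |d|² = 725;  R = 8+2 = 10,  c = 725−10² = 625
v_rel = (4, -13),  |v_rel|² = 185;  v_rel·d = (4)·(-10) + (-13)·(25) = -365
185·t² + 730·t + 625 = 0  ⇒  m = (-365)² − 185·625 = 17600
m = 17600 > 0,  v_rel·d = -365 < 0  ⇒  outside

inside=no margin=17600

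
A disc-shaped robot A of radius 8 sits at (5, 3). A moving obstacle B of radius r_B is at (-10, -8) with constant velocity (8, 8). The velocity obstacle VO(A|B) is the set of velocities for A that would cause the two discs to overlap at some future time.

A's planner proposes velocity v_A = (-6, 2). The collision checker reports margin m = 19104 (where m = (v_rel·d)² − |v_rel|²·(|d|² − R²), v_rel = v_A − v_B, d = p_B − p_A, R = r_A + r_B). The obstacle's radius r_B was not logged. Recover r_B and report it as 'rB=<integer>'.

m = 19104
d = (-15, -11);  v_rel = (-14, -6),  |v_rel|² = 232
v_rel×d = (-14)·(-11) − (-6)·(-15) = 64
since m = R²·232 − 64²:  R² = (4096 + 19104) / 232 = 100
R = √100 = 10  ⇒  r_B = 10 − 8 = 2

rB=2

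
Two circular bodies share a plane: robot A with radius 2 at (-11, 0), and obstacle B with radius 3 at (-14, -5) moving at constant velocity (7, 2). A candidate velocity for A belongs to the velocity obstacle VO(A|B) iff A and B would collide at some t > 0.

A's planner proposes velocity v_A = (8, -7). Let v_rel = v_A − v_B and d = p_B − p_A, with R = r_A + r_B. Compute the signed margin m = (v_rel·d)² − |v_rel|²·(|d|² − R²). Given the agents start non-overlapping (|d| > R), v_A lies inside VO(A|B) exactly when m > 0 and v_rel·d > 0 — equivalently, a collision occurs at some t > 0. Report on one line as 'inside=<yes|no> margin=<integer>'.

d = (-3, -5),  |d|² = 34;  R = 2+3 = 5,  c = 34−5² = 9
v_rel = (1, -9),  |v_rel|² = 82;  v_rel·d = (1)·(-3) + (-9)·(-5) = 42
82·t² − 84·t + 9 = 0  ⇒  m = 42² − 82·9 = 1026
m = 1026 > 0,  v_rel·d = 42 > 0  ⇒  inside

inside=yes margin=1026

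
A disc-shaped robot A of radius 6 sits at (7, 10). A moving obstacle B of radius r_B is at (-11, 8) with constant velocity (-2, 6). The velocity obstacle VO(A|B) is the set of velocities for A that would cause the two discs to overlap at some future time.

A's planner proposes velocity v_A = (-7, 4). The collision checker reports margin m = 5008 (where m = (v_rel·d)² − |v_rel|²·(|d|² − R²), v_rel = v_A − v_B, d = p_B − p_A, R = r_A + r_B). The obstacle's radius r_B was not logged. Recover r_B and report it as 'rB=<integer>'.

m = 5008
d = (-18, -2);  v_rel = (-5, -2),  |v_rel|² = 29
v_rel×d = (-5)·(-2) − (-2)·(-18) = -26
since m = R²·29 − (-26)²:  R² = (676 + 5008) / 29 = 196
R = √196 = 14  ⇒  r_B = 14 − 6 = 8

rB=8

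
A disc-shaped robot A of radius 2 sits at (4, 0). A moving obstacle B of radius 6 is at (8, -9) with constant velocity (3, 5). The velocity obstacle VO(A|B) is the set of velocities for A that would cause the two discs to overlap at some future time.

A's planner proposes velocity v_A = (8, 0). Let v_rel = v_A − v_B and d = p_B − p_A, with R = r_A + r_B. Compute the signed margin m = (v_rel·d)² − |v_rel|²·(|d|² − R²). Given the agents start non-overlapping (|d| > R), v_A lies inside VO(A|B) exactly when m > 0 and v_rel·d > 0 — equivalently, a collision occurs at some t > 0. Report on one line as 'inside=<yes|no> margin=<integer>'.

d = (4, -9),  |d|² = 97;  R = 2+6 = 8,  c = 97−8² = 33
v_rel = (5, -5),  |v_rel|² = 50;  v_rel·d = (5)·(4) + (-5)·(-9) = 65
50·t² − 130·t + 33 = 0  ⇒  m = 65² − 50·33 = 2575
m = 2575 > 0,  v_rel·d = 65 > 0  ⇒  inside

inside=yes margin=2575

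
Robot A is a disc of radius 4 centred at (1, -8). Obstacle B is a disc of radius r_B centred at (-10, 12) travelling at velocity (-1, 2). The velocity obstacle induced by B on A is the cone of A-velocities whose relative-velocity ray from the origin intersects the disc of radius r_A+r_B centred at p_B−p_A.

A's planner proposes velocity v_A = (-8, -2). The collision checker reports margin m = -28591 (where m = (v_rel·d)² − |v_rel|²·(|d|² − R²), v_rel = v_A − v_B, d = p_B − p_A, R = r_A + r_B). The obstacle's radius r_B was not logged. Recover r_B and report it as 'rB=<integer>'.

m = -28591
d = (-11, 20);  v_rel = (-7, -4),  |v_rel|² = 65
v_rel×d = (-7)·(20) − (-4)·(-11) = -184
since m = R²·65 − (-184)²:  R² = (33856 + -28591) / 65 = 81
R = √81 = 9  ⇒  r_B = 9 − 4 = 5

rB=5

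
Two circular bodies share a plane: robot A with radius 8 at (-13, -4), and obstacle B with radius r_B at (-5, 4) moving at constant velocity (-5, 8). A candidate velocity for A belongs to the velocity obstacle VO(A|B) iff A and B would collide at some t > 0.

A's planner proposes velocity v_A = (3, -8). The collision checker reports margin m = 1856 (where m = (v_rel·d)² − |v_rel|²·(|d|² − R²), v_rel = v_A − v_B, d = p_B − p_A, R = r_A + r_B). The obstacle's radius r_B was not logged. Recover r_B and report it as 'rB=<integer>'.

m = 1856
d = (8, 8);  v_rel = (8, -16),  |v_rel|² = 320
v_rel×d = (8)·(8) − (-16)·(8) = 192
since m = R²·320 − 192²:  R² = (36864 + 1856) / 320 = 121
R = √121 = 11  ⇒  r_B = 11 − 8 = 3

rB=3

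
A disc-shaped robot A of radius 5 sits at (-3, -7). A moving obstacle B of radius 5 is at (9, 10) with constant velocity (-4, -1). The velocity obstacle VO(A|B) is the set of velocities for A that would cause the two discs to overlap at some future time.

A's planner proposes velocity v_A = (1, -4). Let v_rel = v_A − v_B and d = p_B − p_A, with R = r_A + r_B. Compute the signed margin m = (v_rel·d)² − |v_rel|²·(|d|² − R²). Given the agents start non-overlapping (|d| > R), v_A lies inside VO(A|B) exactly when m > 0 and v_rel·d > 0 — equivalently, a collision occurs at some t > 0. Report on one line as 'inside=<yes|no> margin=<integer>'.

d = (12, 17),  |d|² = 433;  R = 5+5 = 10,  c = 433−10² = 333
v_rel = (5, -3),  |v_rel|² = 34;  v_rel·d = (5)·(12) + (-3)·(17) = 9
34·t² − 18·t + 333 = 0  ⇒  m = 9² − 34·333 = -11241
m = -11241 < 0,  v_rel·d = 9 > 0  ⇒  outside

inside=no margin=-11241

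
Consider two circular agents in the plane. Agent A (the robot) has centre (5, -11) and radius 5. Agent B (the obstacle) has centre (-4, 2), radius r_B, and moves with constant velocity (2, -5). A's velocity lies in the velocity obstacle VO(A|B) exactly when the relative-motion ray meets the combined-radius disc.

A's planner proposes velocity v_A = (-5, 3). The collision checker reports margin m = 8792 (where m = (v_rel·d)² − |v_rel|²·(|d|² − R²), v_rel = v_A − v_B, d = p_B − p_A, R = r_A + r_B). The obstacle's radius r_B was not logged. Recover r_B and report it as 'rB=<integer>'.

m = 8792
d = (-9, 13);  v_rel = (-7, 8),  |v_rel|² = 113
v_rel×d = (-7)·(13) − (8)·(-9) = -19
since m = R²·113 − (-19)²:  R² = (361 + 8792) / 113 = 81
R = √81 = 9  ⇒  r_B = 9 − 5 = 4

rB=4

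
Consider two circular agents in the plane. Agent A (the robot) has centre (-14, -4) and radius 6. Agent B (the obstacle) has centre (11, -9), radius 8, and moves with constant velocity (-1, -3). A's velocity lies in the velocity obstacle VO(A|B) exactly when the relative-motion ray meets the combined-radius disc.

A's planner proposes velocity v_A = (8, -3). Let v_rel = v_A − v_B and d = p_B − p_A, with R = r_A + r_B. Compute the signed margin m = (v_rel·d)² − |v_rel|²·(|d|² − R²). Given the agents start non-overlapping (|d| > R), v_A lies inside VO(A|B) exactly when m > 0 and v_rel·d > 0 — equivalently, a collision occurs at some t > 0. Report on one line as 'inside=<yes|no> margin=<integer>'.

d = (25, -5),  |d|² = 650;  R = 6+8 = 14,  c = 650−14² = 454
v_rel = (9, 0),  |v_rel|² = 81;  v_rel·d = (9)·(25) + (0)·(-5) = 225
81·t² − 450·t + 454 = 0  ⇒  m = 225² − 81·454 = 13851
m = 13851 > 0,  v_rel·d = 225 > 0  ⇒  inside

inside=yes margin=13851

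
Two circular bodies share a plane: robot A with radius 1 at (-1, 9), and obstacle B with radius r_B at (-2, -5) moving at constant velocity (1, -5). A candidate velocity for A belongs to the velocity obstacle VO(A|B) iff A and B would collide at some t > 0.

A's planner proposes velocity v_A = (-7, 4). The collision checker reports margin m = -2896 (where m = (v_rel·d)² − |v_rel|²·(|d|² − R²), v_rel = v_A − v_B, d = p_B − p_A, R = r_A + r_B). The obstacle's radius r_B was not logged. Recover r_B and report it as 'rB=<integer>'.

m = -2896
d = (-1, -14);  v_rel = (-8, 9),  |v_rel|² = 145
v_rel×d = (-8)·(-14) − (9)·(-1) = 121
since m = R²·145 − 121²:  R² = (14641 + -2896) / 145 = 81
R = √81 = 9  ⇒  r_B = 9 − 1 = 8

rB=8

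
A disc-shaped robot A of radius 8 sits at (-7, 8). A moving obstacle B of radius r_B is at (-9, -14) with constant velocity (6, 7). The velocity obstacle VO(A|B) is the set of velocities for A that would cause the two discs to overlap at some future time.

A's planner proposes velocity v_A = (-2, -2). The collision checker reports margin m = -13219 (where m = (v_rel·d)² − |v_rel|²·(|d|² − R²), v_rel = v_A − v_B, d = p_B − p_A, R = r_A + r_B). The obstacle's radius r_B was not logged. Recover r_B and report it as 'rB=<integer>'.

m = -13219
d = (-2, -22);  v_rel = (-8, -9),  |v_rel|² = 145
v_rel×d = (-8)·(-22) − (-9)·(-2) = 158
since m = R²·145 − 158²:  R² = (24964 + -13219) / 145 = 81
R = √81 = 9  ⇒  r_B = 9 − 8 = 1

rB=1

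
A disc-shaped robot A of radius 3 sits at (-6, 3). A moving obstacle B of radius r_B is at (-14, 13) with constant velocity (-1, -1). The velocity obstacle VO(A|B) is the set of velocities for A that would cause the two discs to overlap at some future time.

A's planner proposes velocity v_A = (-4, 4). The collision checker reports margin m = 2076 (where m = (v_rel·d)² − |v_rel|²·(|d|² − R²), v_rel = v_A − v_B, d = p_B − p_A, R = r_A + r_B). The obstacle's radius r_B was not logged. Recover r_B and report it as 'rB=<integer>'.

m = 2076
d = (-8, 10);  v_rel = (-3, 5),  |v_rel|² = 34
v_rel×d = (-3)·(10) − (5)·(-8) = 10
since m = R²·34 − 10²:  R² = (100 + 2076) / 34 = 64
R = √64 = 8  ⇒  r_B = 8 − 3 = 5

rB=5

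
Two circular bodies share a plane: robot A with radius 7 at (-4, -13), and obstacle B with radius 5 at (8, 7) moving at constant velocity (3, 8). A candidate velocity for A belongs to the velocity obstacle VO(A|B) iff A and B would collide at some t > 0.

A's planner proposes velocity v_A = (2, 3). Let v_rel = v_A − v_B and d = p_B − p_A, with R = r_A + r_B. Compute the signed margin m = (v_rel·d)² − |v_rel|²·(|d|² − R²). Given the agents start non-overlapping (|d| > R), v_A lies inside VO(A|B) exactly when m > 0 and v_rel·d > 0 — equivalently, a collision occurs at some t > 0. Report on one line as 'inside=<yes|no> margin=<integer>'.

d = (12, 20),  |d|² = 544;  R = 7+5 = 12,  c = 544−12² = 400
v_rel = (-1, -5),  |v_rel|² = 26;  v_rel·d = (-1)·(12) + (-5)·(20) = -112
26·t² + 224·t + 400 = 0  ⇒  m = (-112)² − 26·400 = 2144
m = 2144 > 0,  v_rel·d = -112 < 0  ⇒  outside

inside=no margin=2144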